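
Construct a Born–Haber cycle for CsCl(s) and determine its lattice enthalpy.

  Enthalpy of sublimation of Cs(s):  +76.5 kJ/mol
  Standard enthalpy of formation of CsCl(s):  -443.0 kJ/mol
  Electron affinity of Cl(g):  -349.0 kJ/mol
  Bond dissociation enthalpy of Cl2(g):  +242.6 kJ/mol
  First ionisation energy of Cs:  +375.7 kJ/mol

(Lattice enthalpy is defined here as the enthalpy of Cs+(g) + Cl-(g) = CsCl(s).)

U = -667.5 kJ/mol

ΔHf° = 1·ΔHsub + 1·(ΣIE) + 1/2·D(Cl2) + 1·EA + U
-443.0 = 1·(+76.5) + 1·(+375.7) + 1/2·(+242.6) + 1·(-349.0) + U
U = -443.0 − (+224.5) = -667.5 kJ/mol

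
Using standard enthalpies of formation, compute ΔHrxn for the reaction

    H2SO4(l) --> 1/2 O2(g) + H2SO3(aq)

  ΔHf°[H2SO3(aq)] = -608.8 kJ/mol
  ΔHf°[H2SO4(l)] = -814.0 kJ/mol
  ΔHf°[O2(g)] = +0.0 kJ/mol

ΔHrxn = 205.2 kJ/mol

Products: 1/2·(+0.0) + 1·(-608.8) = -608.8
Reactants: 1·(-814.0) = -814.0
ΔHrxn = (-608.8) − (-814.0) = 205.2 kJ/mol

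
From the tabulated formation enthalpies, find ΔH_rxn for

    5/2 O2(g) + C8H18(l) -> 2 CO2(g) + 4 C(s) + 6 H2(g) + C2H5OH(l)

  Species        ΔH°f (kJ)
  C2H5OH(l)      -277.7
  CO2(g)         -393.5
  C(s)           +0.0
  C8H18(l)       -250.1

ΔH_rxn = -814.6 kJ

Products: 2·(-393.5) + 4·(+0.0) + 6·(+0.0) + 1·(-277.7) = -1064.7
Reactants: 5/2·(+0.0) + 1·(-250.1) = -250.1
ΔH_rxn = (-1064.7) − (-250.1) = -814.6 kJ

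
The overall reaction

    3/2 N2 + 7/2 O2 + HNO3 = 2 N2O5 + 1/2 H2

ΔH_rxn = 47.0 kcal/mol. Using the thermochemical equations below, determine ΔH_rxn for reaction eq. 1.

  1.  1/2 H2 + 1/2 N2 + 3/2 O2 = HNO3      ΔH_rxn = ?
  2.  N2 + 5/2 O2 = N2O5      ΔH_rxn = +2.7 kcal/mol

eq. 1 reversed (HNO3 must end up as a reactant): contributes −x
eq. 2 × 2 (×2 to match 2 N2O5 in the target): (2)·(+2.7) = +5.4 kcal/mol
+47.0 = (+5.4) − x
x = (+47.0 − (+5.4)) / (-1) = -41.6 kcal/mol

ΔH_rxn = -41.6 kcal/mol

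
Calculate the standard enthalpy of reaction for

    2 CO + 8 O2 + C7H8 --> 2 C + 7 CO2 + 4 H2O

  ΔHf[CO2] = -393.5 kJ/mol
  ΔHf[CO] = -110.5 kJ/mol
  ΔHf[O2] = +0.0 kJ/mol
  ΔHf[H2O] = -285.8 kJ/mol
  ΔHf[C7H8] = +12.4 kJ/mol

Products: 2·(+0.0) + 7·(-393.5) + 4·(-285.8) = -3897.7
Reactants: 2·(-110.5) + 8·(+0.0) + 1·(+12.4) = -208.6
ΔH° = (-3897.7) − (-208.6) = -3689.1 kJ/mol

ΔH° = -3689.1 kJ/mol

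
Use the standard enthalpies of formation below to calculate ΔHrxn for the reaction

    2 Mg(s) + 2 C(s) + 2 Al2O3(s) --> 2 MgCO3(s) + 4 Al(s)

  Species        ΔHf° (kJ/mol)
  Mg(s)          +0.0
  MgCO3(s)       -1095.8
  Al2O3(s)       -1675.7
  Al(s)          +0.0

ΔHrxn = 1159.8 kJ/mol

Products: 2·(-1095.8) + 4·(+0.0) = -2191.6
Reactants: 2·(+0.0) + 2·(+0.0) + 2·(-1675.7) = -3351.4
ΔHrxn = (-2191.6) − (-3351.4) = 1159.8 kJ/mol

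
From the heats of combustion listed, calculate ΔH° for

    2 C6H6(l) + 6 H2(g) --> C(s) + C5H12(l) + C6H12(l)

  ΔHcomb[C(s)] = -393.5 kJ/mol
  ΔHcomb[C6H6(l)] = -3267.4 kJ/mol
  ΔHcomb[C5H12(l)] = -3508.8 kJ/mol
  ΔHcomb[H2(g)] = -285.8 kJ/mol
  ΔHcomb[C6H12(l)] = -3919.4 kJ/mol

With combustion enthalpies, reactants minus products:
= [2·(-3267.4) + 6·(-285.8)] − [1·(-393.5) + 1·(-3508.8) + 1·(-3919.4)]
= -427.9 kJ/mol

ΔH° = -427.9 kJ/mol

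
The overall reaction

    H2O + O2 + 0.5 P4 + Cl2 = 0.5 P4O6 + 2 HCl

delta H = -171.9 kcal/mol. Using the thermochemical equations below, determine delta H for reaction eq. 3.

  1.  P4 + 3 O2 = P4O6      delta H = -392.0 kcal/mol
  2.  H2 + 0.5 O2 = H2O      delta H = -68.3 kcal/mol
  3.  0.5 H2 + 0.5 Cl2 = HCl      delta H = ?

delta H = -22.1 kcal/mol

eq. 1 × 1/2 (scale by 1/2 for the 1/2 P4O6): (1/2)·(-392.0) = -196.0 kcal/mol
eq. 2 reversed (H2O must end up as a reactant): +68.3 kcal/mol
eq. 3 × 2 (scale by 2 for the 2 HCl): contributes 2·x
-171.9 = (-196.0) + (+68.3) + 2·x
x = (-171.9 − (-127.7)) / (2) = -22.1 kcal/mol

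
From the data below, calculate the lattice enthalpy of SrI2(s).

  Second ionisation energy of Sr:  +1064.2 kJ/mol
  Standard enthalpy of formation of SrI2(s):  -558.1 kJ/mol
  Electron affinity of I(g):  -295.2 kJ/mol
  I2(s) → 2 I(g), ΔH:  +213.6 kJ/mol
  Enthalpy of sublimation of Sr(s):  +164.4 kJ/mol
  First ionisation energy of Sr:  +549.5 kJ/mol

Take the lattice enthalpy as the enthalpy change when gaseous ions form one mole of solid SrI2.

U = -1959.4 kJ/mol

ΔHf° = 1·ΔHsub + 1·(ΣIE) + 1·D(I2) + 2·EA + U
-558.1 = 1·(+164.4) + 1·(+1613.7) + 1·(+213.6) + 2·(-295.2) + U
U = -558.1 − (+1401.3) = -1959.4 kJ/mol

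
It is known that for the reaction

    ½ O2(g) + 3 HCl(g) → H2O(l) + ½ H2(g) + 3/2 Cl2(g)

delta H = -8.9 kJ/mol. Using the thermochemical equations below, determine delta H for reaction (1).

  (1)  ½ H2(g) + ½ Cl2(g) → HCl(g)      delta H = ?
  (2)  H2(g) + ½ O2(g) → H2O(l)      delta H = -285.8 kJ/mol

delta H = -92.3 kJ/mol

(1) reversed and × 3 (HCl(g) must end up as a reactant; ×3 to match 3 HCl(g) in the target): contributes −3·x
(2) as written (H2O(l) already on the product side): -285.8 kJ/mol
-8.9 = (-285.8) − 3·x
x = (-8.9 − (-285.8)) / (-3) = -92.3 kJ/mol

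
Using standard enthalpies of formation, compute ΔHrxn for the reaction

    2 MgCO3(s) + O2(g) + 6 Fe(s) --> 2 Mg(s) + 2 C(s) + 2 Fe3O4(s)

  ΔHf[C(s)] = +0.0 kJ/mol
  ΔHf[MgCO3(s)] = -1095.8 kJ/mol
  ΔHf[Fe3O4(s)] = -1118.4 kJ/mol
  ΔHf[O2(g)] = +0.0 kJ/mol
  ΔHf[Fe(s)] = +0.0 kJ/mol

ΔHrxn = -45.2 kJ/mol

ΔH°rxn = Σ nΔHf°(products) − Σ nΔHf°(reactants).
Products: 2·(+0.0) + 2·(+0.0) + 2·(-1118.4) = -2236.8
Reactants: 2·(-1095.8) + 1·(+0.0) + 6·(+0.0) = -2191.6
ΔHrxn = (-2236.8) − (-2191.6) = -45.2 kJ/mol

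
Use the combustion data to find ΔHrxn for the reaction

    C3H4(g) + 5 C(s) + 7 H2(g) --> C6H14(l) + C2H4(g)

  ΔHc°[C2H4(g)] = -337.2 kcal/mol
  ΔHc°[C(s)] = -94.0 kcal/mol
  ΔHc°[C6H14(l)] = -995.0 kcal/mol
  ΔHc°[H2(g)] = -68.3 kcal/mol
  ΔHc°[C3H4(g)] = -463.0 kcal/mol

With combustion enthalpies, reactants minus products:
= [1·(-463.0) + 5·(-94.0) + 7·(-68.3)] − [1·(-995.0) + 1·(-337.2)]
= -78.9 kcal/mol

ΔHrxn = -78.9 kcal/mol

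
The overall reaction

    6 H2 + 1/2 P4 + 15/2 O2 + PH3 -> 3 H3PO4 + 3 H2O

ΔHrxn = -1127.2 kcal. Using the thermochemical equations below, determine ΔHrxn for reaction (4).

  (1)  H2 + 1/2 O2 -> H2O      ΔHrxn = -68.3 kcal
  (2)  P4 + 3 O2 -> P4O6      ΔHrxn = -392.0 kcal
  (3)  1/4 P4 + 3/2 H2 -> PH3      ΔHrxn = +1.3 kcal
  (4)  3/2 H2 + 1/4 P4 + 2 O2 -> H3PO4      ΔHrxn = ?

(1) × 3 (×3 to match 3 H2O in the target): (3)·(-68.3) = -204.9 kcal
(2): not needed (P4O6 appears nowhere else).
(3) reversed (reverse to put PH3 on the reactant side): -1.3 kcal
(4) × 3 (scale by 3 for the 3 H3PO4): contributes 3·x
-1127.2 = (-204.9) + (-1.3) + 3·x
x = (-1127.2 − (-206.2)) / (3) = -307.0 kcal

ΔHrxn = -307.0 kcal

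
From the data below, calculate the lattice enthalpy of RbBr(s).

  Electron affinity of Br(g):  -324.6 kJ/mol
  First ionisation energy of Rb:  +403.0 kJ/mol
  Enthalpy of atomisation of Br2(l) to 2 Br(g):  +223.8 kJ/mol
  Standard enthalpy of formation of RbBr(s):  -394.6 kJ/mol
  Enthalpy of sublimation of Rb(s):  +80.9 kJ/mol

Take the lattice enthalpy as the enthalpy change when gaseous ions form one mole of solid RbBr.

ΔHf° = 1·ΔHsub + 1·(ΣIE) + 1/2·D(Br2) + 1·EA + U
-394.6 = 1·(+80.9) + 1·(+403.0) + 1/2·(+223.8) + 1·(-324.6) + U
U = -394.6 − (+271.2) = -665.8 kJ/mol

U = -665.8 kJ/mol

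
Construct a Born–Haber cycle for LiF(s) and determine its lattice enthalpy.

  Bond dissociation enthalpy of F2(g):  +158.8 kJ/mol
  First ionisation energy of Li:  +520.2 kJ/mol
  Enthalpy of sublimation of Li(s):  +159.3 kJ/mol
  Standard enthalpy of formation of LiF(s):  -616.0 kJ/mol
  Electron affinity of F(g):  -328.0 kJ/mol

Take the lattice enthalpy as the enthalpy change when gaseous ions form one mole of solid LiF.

ΔHf° = 1·ΔHsub + 1·(ΣIE) + 1/2·D(F2) + 1·EA + U
-616.0 = 1·(+159.3) + 1·(+520.2) + 1/2·(+158.8) + 1·(-328.0) + U
U = -616.0 − (+430.9) = -1046.9 kJ/mol

U = -1046.9 kJ/mol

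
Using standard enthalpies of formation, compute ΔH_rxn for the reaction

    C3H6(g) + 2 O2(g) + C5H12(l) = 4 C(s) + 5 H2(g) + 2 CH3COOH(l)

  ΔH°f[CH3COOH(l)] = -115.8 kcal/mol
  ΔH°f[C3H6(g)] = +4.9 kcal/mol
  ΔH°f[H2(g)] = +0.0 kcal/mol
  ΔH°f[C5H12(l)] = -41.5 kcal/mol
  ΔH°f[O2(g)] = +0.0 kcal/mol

ΔH_rxn = -195.0 kcal/mol

Products: 4·(+0.0) + 5·(+0.0) + 2·(-115.8) = -231.6
Reactants: 1·(+4.9) + 2·(+0.0) + 1·(-41.5) = -36.6
ΔH_rxn = (-231.6) − (-36.6) = -195.0 kcal/mol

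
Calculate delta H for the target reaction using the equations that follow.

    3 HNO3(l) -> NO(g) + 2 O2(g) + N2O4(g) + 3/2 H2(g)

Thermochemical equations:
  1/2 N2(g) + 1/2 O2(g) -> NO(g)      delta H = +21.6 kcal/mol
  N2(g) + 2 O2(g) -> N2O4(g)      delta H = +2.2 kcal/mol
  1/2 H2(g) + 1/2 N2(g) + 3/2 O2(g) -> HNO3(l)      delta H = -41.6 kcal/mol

equation 1 as written (NO(g) already on the product side): +21.6 kcal/mol
equation 2 as written (N2O4(g) already on the product side): +2.2 kcal/mol
equation 3 reversed and × 3 (reverse to put HNO3(l) on the reactant side; ×3 to match 3 HNO3(l) in the target): (-3)·(-41.6) = +124.8 kcal/mol
delta H = (1)·(+21.6) + (1)·(+2.2) + (-3)·(-41.6) = 148.6 kcal/mol

delta H = 148.6 kcal/mol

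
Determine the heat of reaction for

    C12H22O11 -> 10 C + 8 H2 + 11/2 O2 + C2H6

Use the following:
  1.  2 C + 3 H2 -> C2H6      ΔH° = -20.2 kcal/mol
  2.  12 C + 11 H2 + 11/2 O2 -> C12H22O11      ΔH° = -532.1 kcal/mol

eq. 1 as written: -20.2 kcal/mol
eq. 2 reversed: +532.1 kcal/mol
ΔH° = (1)·(-20.2) + (-1)·(-532.1) = 511.9 kcal/mol

ΔH° = 511.9 kcal/mol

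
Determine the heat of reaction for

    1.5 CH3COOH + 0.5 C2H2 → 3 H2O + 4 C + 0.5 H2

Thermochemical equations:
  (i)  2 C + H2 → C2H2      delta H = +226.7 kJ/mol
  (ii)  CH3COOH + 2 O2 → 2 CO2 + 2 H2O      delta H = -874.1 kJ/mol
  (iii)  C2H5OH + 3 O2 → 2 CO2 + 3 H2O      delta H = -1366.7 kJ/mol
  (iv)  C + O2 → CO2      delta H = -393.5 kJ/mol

delta H = -244.0 kJ/mol

(i) reversed and × 1/2 (C2H2 must end up as a reactant; scale by 1/2 for the 1/2 C2H2): (-1/2)·(+226.7) = -113.35 kJ/mol
(ii) × 3/2 (×3/2 to match 3/2 CH3COOH in the target): (3/2)·(-874.1) = -1311.15 kJ/mol
(iii): not needed (C2H5OH appears nowhere else).
(iv) reversed and × 3: (-3)·(-393.5) = +1180.5 kJ/mol
Summing the manipulated equations, delta H = (-1/2)·(+226.7) + (3/2)·(-874.1) + (-3)·(-393.5) = -244.0 kJ/mol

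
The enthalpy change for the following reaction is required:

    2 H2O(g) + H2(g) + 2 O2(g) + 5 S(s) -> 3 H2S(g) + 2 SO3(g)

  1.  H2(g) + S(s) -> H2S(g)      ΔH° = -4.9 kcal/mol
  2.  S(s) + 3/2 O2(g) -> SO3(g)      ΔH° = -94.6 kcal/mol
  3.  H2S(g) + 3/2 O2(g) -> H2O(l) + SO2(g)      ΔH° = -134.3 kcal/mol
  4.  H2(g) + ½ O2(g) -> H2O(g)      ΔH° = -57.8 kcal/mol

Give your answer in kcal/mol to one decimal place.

eq. 1 × 3: (3)·(-4.9) = -14.7 kcal/mol
eq. 2 × 2 (scale by 2 for the 2 SO3(g)): (2)·(-94.6) = -189.2 kcal/mol
eq. 3: not needed (SO2(g) appears nowhere else).
eq. 4 reversed and × 2 (reverse to put H2O(g) on the reactant side; scale by 2 for the 2 H2O(g)): (-2)·(-57.8) = +115.6 kcal/mol
Combining the equations, ΔH° = (-14.7) + (-189.2) + (+115.6) = -88.3 kcal/mol

ΔH° = -88.3 kcal/mol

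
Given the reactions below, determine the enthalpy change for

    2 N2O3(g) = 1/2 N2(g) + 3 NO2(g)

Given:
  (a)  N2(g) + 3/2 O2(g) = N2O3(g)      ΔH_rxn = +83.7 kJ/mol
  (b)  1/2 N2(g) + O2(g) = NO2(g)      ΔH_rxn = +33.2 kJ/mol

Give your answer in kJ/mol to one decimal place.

ΔH_rxn = -67.8 kJ/mol

(a) reversed and × 2: (-2)·(+83.7) = -167.4 kJ/mol
(b) × 3: (3)·(+33.2) = +99.6 kJ/mol
ΔH_rxn = (-2)·(+83.7) + (3)·(+33.2) = -67.8 kJ/mol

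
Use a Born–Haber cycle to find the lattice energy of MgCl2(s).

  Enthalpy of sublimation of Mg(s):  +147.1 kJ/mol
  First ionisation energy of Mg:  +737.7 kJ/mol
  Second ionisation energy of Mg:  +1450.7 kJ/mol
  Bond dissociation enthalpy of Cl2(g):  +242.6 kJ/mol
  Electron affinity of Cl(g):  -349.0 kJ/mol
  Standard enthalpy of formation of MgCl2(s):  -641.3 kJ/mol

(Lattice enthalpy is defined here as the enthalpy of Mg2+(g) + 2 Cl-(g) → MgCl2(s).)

ΔHf° = 1·ΔHsub + 1·(ΣIE) + 1·D(Cl2) + 2·EA + U
-641.3 = 1·(+147.1) + 1·(+2188.4) + 1·(+242.6) + 2·(-349.0) + U
U = -641.3 − (+1880.1) = -2521.4 kJ/mol

U = -2521.4 kJ/mol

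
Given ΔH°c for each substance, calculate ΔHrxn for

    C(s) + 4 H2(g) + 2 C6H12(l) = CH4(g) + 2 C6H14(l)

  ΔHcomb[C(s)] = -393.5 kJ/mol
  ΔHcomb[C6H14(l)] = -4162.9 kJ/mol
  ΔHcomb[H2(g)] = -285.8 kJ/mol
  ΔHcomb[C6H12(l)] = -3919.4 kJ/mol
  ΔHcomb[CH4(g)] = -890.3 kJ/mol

ΔHrxn = -159.4 kJ/mol

With combustion enthalpies, reactants minus products:
= [1·(-393.5) + 4·(-285.8) + 2·(-3919.4)] − [1·(-890.3) + 2·(-4162.9)]
= -159.4 kJ/mol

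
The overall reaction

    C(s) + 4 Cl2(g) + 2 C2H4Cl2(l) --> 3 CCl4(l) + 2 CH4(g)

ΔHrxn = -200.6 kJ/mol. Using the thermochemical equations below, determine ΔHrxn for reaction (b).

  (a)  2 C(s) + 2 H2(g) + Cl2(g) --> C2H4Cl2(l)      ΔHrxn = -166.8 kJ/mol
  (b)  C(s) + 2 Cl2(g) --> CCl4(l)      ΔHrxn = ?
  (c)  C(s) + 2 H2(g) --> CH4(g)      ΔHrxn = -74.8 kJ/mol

ΔHrxn = -128.2 kJ/mol

(a) reversed and × 2: (-2)·(-166.8) = +333.6 kJ/mol
(b) × 3: contributes 3·x
(c) × 2: (2)·(-74.8) = -149.6 kJ/mol
-200.6 = (+333.6) + (-149.6) + 3·x
x = (-200.6 − (+184.0)) / (3) = -128.2 kJ/mol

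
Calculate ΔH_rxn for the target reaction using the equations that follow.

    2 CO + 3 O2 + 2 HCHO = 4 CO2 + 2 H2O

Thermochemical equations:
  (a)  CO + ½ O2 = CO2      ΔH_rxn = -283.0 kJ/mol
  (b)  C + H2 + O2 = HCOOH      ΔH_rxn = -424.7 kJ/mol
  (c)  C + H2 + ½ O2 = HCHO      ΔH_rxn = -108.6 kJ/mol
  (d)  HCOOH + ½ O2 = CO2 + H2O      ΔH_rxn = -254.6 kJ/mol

ΔH_rxn = -1707.4 kJ/mol

(a) × 2: (2)·(-283.0) = -566.0 kJ/mol
(b) × 2: (2)·(-424.7) = -849.4 kJ/mol
(c) reversed and × 2: (-2)·(-108.6) = +217.2 kJ/mol
(d) × 2: (2)·(-254.6) = -509.2 kJ/mol
Summing the manipulated equations, ΔH_rxn = (-566.0) + (-849.4) + (+217.2) + (-509.2) = -1707.4 kJ/mol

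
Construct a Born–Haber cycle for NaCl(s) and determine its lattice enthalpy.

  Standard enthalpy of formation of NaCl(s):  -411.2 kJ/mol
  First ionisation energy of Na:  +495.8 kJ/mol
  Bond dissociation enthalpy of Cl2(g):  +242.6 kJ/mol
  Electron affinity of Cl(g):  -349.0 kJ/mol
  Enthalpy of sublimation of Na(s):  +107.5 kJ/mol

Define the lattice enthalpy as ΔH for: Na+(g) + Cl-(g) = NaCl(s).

U = -786.8 kJ/mol

ΔHf° = 1·ΔHsub + 1·(ΣIE) + 1/2·D(Cl2) + 1·EA + U
-411.2 = 1·(+107.5) + 1·(+495.8) + 1/2·(+242.6) + 1·(-349.0) + U
U = -411.2 − (+375.6) = -786.8 kJ/mol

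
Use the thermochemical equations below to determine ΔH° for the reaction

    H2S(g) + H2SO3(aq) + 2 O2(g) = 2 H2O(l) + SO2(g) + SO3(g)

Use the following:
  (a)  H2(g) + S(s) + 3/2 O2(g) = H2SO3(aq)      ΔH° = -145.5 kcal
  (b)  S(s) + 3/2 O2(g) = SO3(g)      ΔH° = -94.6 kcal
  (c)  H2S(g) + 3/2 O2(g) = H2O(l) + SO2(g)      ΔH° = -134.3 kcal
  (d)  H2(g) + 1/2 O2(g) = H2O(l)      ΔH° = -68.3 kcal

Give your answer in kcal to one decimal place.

(a) reversed: +145.5 kcal
(b) as written: -94.6 kcal
(c) as written: -134.3 kcal
(d) as written: -68.3 kcal
ΔH° = (+145.5) + (-94.6) + (-134.3) + (-68.3) = -151.7 kcal

ΔH° = -151.7 kcal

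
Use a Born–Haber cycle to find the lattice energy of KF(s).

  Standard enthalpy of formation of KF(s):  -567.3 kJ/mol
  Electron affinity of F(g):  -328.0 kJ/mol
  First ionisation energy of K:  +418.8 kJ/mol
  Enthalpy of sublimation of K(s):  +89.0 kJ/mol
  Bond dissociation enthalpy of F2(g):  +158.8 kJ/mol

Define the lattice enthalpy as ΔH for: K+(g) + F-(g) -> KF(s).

U = -826.5 kJ/mol

ΔHf° = 1·ΔHsub + 1·(ΣIE) + 1/2·D(F2) + 1·EA + U
-567.3 = 1·(+89.0) + 1·(+418.8) + 1/2·(+158.8) + 1·(-328.0) + U
U = -567.3 − (+259.2) = -826.5 kJ/mol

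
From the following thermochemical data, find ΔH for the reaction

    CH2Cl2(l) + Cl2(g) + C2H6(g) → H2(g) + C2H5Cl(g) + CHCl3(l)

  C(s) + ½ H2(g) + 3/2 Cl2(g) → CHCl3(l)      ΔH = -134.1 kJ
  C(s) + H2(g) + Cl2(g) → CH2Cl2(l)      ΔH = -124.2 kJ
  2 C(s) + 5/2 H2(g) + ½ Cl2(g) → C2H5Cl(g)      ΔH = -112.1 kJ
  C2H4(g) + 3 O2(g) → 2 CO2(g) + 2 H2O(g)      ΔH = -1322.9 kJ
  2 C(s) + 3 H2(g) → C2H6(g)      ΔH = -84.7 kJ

ΔH = -37.3 kJ

equation 1 as written (CHCl3(l) already on the product side): -134.1 kJ
equation 2 reversed (reverse to put CH2Cl2(l) on the reactant side): +124.2 kJ
equation 3 as written (C2H5Cl(g) already on the product side): -112.1 kJ
equation 4: not needed (C2H4(g) appears nowhere else).
equation 5 reversed (C2H6(g) must end up as a reactant): +84.7 kJ
By Hess's law, ΔH = (-134.1) + (+124.2) + (-112.1) + (+84.7) = -37.3 kJ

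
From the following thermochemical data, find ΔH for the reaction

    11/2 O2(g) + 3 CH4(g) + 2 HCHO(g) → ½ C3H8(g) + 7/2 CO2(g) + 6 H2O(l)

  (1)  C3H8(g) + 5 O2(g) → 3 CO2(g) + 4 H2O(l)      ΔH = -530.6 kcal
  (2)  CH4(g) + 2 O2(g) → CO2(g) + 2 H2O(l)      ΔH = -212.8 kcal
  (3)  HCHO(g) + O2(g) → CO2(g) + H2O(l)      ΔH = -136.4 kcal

(1) reversed and × 1/2: (-1/2)·(-530.6) = +265.3 kcal
(2) × 3: (3)·(-212.8) = -638.4 kcal
(3) × 2: (2)·(-136.4) = -272.8 kcal
ΔH = (+265.3) + (-638.4) + (-272.8) = -645.9 kcal

ΔH = -645.9 kcal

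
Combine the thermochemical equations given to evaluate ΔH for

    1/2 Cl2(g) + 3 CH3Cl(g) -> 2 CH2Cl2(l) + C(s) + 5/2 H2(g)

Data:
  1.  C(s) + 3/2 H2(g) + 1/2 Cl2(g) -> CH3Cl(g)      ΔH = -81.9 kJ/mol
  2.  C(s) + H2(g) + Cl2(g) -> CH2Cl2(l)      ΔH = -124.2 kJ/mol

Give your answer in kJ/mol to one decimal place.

ΔH = -2.7 kJ/mol

eq. 1 reversed and × 3 (CH3Cl(g) must end up as a reactant; ×3 to match 3 CH3Cl(g) in the target): (-3)·(-81.9) = +245.7 kJ/mol
eq. 2 × 2 (×2 to match 2 CH2Cl2(l) in the target): (2)·(-124.2) = -248.4 kJ/mol
ΔH = (+245.7) + (-248.4) = -2.7 kJ/mol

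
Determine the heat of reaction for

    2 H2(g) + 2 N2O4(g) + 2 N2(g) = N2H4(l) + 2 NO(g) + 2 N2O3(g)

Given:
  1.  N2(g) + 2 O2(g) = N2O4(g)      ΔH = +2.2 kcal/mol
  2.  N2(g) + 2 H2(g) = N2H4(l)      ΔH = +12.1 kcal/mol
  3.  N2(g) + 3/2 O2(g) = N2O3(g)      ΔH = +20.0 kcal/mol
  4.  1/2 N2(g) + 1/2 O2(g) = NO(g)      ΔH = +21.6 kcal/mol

eq. 1 reversed and × 2 (reverse to put N2O4(g) on the reactant side; ×2 to match 2 N2O4(g) in the target): (-2)·(+2.2) = -4.4 kcal/mol
eq. 2 as written (N2H4(l) already on the product side): +12.1 kcal/mol
eq. 3 × 2 (×2 to match 2 N2O3(g) in the target): (2)·(+20.0) = +40.0 kcal/mol
eq. 4 × 2 (×2 to match 2 NO(g) in the target): (2)·(+21.6) = +43.2 kcal/mol
By Hess's law, ΔH = (-2)·(+2.2) + (1)·(+12.1) + (2)·(+20.0) + (2)·(+21.6) = 90.9 kcal/mol

ΔH = 90.9 kcal/mol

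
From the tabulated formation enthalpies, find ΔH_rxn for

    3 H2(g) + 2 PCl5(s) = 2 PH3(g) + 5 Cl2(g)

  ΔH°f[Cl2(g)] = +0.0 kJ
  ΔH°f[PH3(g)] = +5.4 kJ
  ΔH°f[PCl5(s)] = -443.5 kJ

ΔH_rxn = 897.8 kJ

Products: 2·(+5.4) + 5·(+0.0) = +10.8
Reactants: 3·(+0.0) + 2·(-443.5) = -887.0
ΔH_rxn = (+10.8) − (-887.0) = 897.8 kJ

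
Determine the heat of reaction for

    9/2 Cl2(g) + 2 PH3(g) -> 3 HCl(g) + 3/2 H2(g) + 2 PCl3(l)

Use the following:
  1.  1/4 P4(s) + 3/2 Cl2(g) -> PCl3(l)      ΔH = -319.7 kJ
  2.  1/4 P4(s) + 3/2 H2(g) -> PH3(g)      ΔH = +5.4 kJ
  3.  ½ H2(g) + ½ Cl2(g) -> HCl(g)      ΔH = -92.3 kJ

eq. 1 × 2 (scale by 2 for the 2 PCl3(l)): (2)·(-319.7) = -639.4 kJ
eq. 2 reversed and × 2 (PH3(g) must end up as a reactant; scale by 2 for the 2 PH3(g)): (-2)·(+5.4) = -10.8 kJ
eq. 3 × 3 (×3 to match 3 HCl(g) in the target): (3)·(-92.3) = -276.9 kJ
By Hess's law, ΔH = (-639.4) + (-10.8) + (-276.9) = -927.1 kJ

ΔH = -927.1 kJ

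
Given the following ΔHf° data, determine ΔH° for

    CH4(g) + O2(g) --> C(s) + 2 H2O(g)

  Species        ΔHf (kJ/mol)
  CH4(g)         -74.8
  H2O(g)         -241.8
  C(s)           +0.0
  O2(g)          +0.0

Products: 1·(+0.0) + 2·(-241.8) = -483.6
Reactants: 1·(-74.8) + 1·(+0.0) = -74.8
ΔH° = (-483.6) − (-74.8) = -408.8 kJ/mol

ΔH° = -408.8 kJ/mol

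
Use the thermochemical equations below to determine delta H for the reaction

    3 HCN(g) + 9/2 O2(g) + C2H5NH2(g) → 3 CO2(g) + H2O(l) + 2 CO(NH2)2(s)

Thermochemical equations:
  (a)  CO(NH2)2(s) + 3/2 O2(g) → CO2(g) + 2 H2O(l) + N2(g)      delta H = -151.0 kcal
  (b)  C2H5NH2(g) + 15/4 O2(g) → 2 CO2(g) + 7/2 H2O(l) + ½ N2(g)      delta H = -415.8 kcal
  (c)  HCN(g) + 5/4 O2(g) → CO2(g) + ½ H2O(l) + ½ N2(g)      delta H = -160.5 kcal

delta H = -595.3 kcal

(a) reversed and × 2: (-2)·(-151.0) = +302.0 kcal
(b) as written: -415.8 kcal
(c) × 3: (3)·(-160.5) = -481.5 kcal
Summing the manipulated equations, delta H = (-2)·(-151.0) + (1)·(-415.8) + (3)·(-160.5) = -595.3 kcal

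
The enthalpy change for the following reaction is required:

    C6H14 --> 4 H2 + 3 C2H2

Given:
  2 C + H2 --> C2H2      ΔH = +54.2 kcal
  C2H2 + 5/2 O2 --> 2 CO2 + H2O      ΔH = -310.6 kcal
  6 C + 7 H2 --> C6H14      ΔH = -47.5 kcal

ΔH = 210.1 kcal

equation 1 × 3: (3)·(+54.2) = +162.6 kcal
equation 2: not needed.
equation 3 reversed: +47.5 kcal
ΔH = (+162.6) + (+47.5) = 210.1 kcal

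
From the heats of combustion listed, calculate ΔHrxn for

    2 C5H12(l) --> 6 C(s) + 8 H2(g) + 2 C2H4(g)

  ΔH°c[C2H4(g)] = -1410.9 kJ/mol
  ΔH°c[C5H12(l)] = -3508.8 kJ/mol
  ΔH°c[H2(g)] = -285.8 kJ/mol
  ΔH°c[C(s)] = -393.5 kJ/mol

ΔHrxn = 451.6 kJ/mol

With combustion enthalpies, reactants minus products:
= [2·(-3508.8)] − [6·(-393.5) + 8·(-285.8) + 2·(-1410.9)]
= 451.6 kJ/mol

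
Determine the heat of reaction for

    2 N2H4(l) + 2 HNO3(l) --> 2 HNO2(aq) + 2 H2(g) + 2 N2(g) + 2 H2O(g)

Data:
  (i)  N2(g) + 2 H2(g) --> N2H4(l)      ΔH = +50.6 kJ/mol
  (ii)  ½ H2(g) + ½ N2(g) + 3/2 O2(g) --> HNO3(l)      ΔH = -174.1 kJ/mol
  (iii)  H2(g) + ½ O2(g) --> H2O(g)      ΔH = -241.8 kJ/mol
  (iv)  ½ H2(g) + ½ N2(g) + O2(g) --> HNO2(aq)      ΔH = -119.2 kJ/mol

(i) reversed and × 2 (N2H4(l) must end up as a reactant; scale by 2 for the 2 N2H4(l)): (-2)·(+50.6) = -101.2 kJ/mol
(ii) reversed and × 2 (reverse to put HNO3(l) on the reactant side; scale by 2 for the 2 HNO3(l)): (-2)·(-174.1) = +348.2 kJ/mol
(iii) × 2 (scale by 2 for the 2 H2O(g)): (2)·(-241.8) = -483.6 kJ/mol
(iv) × 2 (scale by 2 for the 2 HNO2(aq)): (2)·(-119.2) = -238.4 kJ/mol
Summing the manipulated equations, ΔH = (-2)·(+50.6) + (-2)·(-174.1) + (2)·(-241.8) + (2)·(-119.2) = -475.0 kJ/mol

ΔH = -475.0 kJ/mol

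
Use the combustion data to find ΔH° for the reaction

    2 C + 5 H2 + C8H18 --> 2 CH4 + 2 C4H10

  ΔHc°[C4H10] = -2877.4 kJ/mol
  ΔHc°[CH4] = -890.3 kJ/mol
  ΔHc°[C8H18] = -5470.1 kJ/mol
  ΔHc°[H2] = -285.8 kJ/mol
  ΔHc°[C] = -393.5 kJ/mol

ΔH° = -150.7 kJ/mol

With combustion enthalpies, reactants minus products:
= [2·(-393.5) + 5·(-285.8) + 1·(-5470.1)] − [2·(-890.3) + 2·(-2877.4)]
= -150.7 kJ/mol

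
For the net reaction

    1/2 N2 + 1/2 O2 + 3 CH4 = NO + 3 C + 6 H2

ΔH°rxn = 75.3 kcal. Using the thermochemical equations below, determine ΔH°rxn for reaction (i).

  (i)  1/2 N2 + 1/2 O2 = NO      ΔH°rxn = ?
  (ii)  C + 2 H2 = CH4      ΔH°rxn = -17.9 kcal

(i) as written (NO already on the product side): contributes x
(ii) reversed and × 3 (reverse to put CH4 on the reactant side; scale by 3 for the 3 CH4): (-3)·(-17.9) = +53.7 kcal
+75.3 = (+53.7) + x
x = (+75.3 − (+53.7)) / (1) = 21.6 kcal

ΔH°rxn = 21.6 kcal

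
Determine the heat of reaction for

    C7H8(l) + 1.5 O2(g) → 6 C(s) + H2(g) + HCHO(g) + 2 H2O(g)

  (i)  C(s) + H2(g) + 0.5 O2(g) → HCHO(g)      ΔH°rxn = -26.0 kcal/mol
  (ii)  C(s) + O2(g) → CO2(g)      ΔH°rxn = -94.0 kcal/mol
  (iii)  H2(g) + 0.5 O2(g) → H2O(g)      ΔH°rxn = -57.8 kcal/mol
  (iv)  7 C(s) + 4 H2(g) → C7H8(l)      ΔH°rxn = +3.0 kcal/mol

(i) as written (HCHO(g) already on the product side): -26.0 kcal/mol
(ii): not needed (CO2(g) appears nowhere else).
(iii) × 2 (×2 to match 2 H2O(g) in the target): (2)·(-57.8) = -115.6 kcal/mol
(iv) reversed (C7H8(l) must end up as a reactant): -3.0 kcal/mol
Since enthalpy is a state function, ΔH°rxn = (-26.0) + (-115.6) + (-3.0) = -144.6 kcal/mol

ΔH°rxn = -144.6 kcal/mol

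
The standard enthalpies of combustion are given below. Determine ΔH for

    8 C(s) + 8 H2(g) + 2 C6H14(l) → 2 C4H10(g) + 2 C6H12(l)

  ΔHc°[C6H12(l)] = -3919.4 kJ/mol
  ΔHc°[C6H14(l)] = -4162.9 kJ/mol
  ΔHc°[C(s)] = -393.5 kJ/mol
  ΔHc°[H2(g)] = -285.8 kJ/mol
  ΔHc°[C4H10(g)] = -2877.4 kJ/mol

Using ΔH = Σ nΔHc°(reactants) − Σ nΔHc°(products):
= [8·(-393.5) + 8·(-285.8) + 2·(-4162.9)] − [2·(-2877.4) + 2·(-3919.4)]
= -166.6 kJ/mol

ΔH = -166.6 kJ/mol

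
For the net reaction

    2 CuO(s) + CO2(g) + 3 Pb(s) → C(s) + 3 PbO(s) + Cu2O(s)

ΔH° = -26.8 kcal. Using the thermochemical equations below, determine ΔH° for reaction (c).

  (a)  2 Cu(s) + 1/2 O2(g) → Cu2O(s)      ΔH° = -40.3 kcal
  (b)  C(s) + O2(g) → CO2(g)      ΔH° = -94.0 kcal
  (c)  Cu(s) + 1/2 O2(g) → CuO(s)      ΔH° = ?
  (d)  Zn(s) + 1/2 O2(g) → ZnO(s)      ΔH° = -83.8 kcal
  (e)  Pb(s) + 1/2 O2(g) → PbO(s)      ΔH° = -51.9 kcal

(a) as written: -40.3 kcal
(b) reversed: +94.0 kcal
(c) reversed and × 2: contributes −2·x
(d): not needed.
(e) × 3: (3)·(-51.9) = -155.7 kcal
-26.8 = (-40.3) + (+94.0) + (-155.7) − 2·x
x = (-26.8 − (-102.0)) / (-2) = -37.6 kcal

ΔH° = -37.6 kcal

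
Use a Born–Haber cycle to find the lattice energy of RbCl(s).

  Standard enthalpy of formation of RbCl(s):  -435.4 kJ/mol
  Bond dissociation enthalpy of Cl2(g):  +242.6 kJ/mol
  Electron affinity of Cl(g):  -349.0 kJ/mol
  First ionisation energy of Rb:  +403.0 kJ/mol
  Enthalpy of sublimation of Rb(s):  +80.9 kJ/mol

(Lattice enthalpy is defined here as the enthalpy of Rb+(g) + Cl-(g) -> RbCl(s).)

U = -691.6 kJ/mol

ΔHf° = 1·ΔHsub + 1·(ΣIE) + 1/2·D(Cl2) + 1·EA + U
-435.4 = 1·(+80.9) + 1·(+403.0) + 1/2·(+242.6) + 1·(-349.0) + U
U = -435.4 − (+256.2) = -691.6 kJ/mol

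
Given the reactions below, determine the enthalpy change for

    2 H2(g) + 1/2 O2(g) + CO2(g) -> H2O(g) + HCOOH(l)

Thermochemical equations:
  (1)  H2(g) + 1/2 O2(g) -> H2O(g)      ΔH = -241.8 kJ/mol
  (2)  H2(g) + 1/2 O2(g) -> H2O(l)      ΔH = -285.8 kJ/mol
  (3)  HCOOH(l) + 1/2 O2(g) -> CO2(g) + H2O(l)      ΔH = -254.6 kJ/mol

(1) as written: -241.8 kJ/mol
(2) as written: -285.8 kJ/mol
(3) reversed: +254.6 kJ/mol
Since enthalpy is a state function, ΔH = (-241.8) + (-285.8) + (+254.6) = -273.0 kJ/mol

ΔH = -273.0 kJ/mol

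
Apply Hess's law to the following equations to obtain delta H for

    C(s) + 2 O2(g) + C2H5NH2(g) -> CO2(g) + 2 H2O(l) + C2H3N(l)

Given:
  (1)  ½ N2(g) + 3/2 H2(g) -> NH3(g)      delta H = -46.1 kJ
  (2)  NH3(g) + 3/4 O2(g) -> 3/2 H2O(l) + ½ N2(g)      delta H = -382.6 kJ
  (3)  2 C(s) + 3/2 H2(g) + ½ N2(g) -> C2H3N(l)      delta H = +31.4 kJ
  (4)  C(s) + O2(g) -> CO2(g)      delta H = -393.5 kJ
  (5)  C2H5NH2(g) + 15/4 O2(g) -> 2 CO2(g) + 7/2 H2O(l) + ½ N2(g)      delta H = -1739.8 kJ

(1) reversed: +46.1 kJ
(2) reversed: +382.6 kJ
(3) as written (C2H3N(l) already on the product side): +31.4 kJ
(4) reversed: +393.5 kJ
(5) as written (C2H5NH2(g) already on the reactant side): -1739.8 kJ
Since enthalpy is a state function, delta H = (-1)·(-46.1) + (-1)·(-382.6) + (1)·(+31.4) + (-1)·(-393.5) + (1)·(-1739.8) = -886.2 kJ

delta H = -886.2 kJ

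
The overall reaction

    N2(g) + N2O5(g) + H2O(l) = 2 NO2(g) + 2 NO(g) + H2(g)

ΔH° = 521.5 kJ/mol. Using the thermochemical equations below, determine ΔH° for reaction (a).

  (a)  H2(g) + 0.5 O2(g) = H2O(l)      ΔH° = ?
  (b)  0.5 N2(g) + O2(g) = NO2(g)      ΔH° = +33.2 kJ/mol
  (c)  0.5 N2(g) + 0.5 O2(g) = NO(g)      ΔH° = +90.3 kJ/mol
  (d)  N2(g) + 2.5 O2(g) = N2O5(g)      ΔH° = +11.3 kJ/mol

(a) reversed (H2O(l) must end up as a reactant): contributes −x
(b) × 2 (×2 to match 2 NO2(g) in the target): (2)·(+33.2) = +66.4 kJ/mol
(c) × 2 (×2 to match 2 NO(g) in the target): (2)·(+90.3) = +180.6 kJ/mol
(d) reversed (N2O5(g) must end up as a reactant): -11.3 kJ/mol
+521.5 = (+66.4) + (+180.6) + (-11.3) − x
x = (+521.5 − (+235.7)) / (-1) = -285.8 kJ/mol

ΔH° = -285.8 kJ/mol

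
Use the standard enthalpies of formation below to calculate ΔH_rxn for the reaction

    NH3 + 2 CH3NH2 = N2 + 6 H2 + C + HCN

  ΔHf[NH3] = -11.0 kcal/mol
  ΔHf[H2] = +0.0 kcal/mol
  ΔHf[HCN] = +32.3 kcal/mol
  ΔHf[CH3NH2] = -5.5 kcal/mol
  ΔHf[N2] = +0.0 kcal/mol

ΔH_rxn = 54.3 kcal/mol

Products: 1·(+0.0) + 6·(+0.0) + 1·(+0.0) + 1·(+32.3) = +32.3
Reactants: 1·(-11.0) + 2·(-5.5) = -22.0
ΔH_rxn = (+32.3) − (-22.0) = 54.3 kcal/mol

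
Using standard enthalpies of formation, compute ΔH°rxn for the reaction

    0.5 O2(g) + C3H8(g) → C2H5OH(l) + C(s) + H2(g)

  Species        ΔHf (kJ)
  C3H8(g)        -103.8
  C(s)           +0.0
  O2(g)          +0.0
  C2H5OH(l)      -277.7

ΔH°rxn = -173.9 kJ

Products: 1·(-277.7) + 1·(+0.0) + 1·(+0.0) = -277.7
Reactants: 1/2·(+0.0) + 1·(-103.8) = -103.8
ΔH°rxn = (-277.7) − (-103.8) = -173.9 kJ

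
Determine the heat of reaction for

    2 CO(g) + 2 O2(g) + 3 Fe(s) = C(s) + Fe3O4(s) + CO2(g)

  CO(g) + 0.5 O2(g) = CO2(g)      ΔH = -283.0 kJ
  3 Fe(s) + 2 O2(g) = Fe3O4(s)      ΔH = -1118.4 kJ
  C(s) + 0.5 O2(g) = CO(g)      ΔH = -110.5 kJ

ΔH = -1290.9 kJ

equation 1 as written: -283.0 kJ
equation 2 as written: -1118.4 kJ
equation 3 reversed: +110.5 kJ
ΔH = (-283.0) + (-1118.4) + (+110.5) = -1290.9 kJ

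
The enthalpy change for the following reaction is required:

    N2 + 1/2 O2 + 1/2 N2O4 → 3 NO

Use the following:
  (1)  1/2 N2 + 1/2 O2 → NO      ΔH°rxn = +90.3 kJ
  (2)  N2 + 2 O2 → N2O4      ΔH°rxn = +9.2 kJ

(1) × 3 (scale by 3 for the 3 NO): (3)·(+90.3) = +270.9 kJ
(2) reversed and × 1/2 (N2O4 must end up as a reactant; ×1/2 to match 1/2 N2O4 in the target): (-1/2)·(+9.2) = -4.6 kJ
ΔH°rxn = (+270.9) + (-4.6) = 266.3 kJ

ΔH°rxn = 266.3 kJ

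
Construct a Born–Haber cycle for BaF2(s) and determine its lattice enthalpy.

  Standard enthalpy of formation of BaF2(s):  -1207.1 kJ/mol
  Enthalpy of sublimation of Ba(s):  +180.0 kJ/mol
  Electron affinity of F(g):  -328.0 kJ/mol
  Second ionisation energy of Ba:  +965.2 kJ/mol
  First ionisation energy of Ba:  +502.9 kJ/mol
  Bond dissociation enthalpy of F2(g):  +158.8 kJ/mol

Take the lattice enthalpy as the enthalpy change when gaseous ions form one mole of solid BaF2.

ΔHf° = 1·ΔHsub + 1·(ΣIE) + 1·D(F2) + 2·EA + U
-1207.1 = 1·(+180.0) + 1·(+1468.1) + 1·(+158.8) + 2·(-328.0) + U
U = -1207.1 − (+1150.9) = -2358.0 kJ/mol

U = -2358.0 kJ/mol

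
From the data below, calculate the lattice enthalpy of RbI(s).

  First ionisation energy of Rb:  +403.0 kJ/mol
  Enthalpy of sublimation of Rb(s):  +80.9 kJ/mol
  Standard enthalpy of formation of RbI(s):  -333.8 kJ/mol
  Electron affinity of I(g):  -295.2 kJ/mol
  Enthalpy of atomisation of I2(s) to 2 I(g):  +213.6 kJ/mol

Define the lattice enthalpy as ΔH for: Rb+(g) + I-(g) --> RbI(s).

ΔHf° = 1·ΔHsub + 1·(ΣIE) + 1/2·D(I2) + 1·EA + U
-333.8 = 1·(+80.9) + 1·(+403.0) + 1/2·(+213.6) + 1·(-295.2) + U
U = -333.8 − (+295.5) = -629.3 kJ/mol

U = -629.3 kJ/mol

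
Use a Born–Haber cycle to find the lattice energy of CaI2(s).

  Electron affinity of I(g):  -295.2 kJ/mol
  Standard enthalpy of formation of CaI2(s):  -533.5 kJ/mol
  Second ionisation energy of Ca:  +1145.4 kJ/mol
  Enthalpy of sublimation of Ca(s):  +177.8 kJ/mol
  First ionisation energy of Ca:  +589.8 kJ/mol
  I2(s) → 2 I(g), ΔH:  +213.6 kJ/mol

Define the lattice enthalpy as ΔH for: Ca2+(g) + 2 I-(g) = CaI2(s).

ΔHf° = 1·ΔHsub + 1·(ΣIE) + 1·D(I2) + 2·EA + U
-533.5 = 1·(+177.8) + 1·(+1735.2) + 1·(+213.6) + 2·(-295.2) + U
U = -533.5 − (+1536.2) = -2069.7 kJ/mol

U = -2069.7 kJ/mol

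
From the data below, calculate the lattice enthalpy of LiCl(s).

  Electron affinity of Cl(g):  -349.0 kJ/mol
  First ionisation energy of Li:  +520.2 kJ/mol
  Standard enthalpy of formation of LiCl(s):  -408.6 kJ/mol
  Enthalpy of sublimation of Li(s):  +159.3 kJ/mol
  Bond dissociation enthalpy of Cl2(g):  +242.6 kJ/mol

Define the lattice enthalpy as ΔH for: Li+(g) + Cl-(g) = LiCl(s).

U = -860.4 kJ/mol

ΔHf° = 1·ΔHsub + 1·(ΣIE) + 1/2·D(Cl2) + 1·EA + U
-408.6 = 1·(+159.3) + 1·(+520.2) + 1/2·(+242.6) + 1·(-349.0) + U
U = -408.6 − (+451.8) = -860.4 kJ/mol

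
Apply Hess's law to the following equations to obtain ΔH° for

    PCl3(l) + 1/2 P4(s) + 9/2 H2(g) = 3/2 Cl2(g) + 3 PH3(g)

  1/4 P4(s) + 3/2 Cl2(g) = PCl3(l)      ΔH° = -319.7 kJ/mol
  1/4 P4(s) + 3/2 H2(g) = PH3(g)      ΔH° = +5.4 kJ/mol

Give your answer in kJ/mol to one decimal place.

ΔH° = 335.9 kJ/mol

equation 1 reversed (reverse to put PCl3(l) on the reactant side): +319.7 kJ/mol
equation 2 × 3 (scale by 3 for the 3 PH3(g)): (3)·(+5.4) = +16.2 kJ/mol
ΔH° = (-1)·(-319.7) + (3)·(+5.4) = 335.9 kJ/mol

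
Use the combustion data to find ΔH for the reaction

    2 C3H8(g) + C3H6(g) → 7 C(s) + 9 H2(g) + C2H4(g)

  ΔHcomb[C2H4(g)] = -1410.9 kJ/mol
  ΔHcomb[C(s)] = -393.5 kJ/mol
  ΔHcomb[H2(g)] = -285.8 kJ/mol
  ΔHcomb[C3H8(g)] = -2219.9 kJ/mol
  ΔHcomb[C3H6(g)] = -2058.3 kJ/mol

Using ΔH = Σ nΔHc°(reactants) − Σ nΔHc°(products):
= [2·(-2219.9) + 1·(-2058.3)] − [7·(-393.5) + 9·(-285.8) + 1·(-1410.9)]
= 239.5 kJ/mol

ΔH = 239.5 kJ/mol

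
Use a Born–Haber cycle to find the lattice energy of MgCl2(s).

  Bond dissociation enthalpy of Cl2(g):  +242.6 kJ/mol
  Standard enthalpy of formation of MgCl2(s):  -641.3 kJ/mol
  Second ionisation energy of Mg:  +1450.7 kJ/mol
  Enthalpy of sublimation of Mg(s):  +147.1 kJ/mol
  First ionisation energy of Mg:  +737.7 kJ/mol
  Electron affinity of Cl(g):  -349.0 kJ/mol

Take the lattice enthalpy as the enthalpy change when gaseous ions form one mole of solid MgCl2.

U = -2521.4 kJ/mol

ΔHf° = 1·ΔHsub + 1·(ΣIE) + 1·D(Cl2) + 2·EA + U
-641.3 = 1·(+147.1) + 1·(+2188.4) + 1·(+242.6) + 2·(-349.0) + U
U = -641.3 − (+1880.1) = -2521.4 kJ/mol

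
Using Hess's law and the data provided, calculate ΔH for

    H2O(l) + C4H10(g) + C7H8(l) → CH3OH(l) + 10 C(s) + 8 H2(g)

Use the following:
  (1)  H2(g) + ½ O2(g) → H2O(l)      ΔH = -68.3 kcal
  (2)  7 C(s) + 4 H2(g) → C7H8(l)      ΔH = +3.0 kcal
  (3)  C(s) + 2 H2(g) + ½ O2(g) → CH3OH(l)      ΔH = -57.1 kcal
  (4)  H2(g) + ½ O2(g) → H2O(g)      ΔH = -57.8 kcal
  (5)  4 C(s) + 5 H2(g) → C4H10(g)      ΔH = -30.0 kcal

ΔH = 38.2 kcal

(1) reversed: +68.3 kcal
(2) reversed: -3.0 kcal
(3) as written: -57.1 kcal
(4): not needed.
(5) reversed: +30.0 kcal
Summing the manipulated equations, ΔH = (+68.3) + (-3.0) + (-57.1) + (+30.0) = 38.2 kcal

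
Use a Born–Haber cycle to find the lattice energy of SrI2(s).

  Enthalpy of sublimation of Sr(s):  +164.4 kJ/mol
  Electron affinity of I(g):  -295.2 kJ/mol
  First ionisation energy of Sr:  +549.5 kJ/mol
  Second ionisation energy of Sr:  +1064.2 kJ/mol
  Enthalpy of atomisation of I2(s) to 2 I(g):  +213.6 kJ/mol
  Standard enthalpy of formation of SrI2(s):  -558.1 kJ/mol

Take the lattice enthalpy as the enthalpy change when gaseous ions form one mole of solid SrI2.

U = -1959.4 kJ/mol

ΔHf° = 1·ΔHsub + 1·(ΣIE) + 1·D(I2) + 2·EA + U
-558.1 = 1·(+164.4) + 1·(+1613.7) + 1·(+213.6) + 2·(-295.2) + U
U = -558.1 − (+1401.3) = -1959.4 kJ/mol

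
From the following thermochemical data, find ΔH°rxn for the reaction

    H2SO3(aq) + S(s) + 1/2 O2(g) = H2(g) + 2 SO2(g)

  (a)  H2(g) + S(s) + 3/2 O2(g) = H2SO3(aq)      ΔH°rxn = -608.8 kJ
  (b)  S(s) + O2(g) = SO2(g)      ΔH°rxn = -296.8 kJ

(a) reversed: +608.8 kJ
(b) × 2: (2)·(-296.8) = -593.6 kJ
Summing the manipulated equations, ΔH°rxn = (+608.8) + (-593.6) = 15.2 kJ

ΔH°rxn = 15.2 kJ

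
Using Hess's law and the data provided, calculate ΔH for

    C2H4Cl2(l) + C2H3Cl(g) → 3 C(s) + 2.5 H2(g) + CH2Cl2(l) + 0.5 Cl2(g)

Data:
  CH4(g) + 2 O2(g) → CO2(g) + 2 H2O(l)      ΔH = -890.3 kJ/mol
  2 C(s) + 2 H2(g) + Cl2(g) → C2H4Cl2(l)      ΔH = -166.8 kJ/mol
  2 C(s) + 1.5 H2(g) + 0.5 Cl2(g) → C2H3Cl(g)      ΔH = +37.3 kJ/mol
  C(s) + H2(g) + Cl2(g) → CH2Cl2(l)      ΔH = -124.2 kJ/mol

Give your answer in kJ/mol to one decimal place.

ΔH = 5.3 kJ/mol

equation 1: not needed (H2O(l) appears nowhere else).
equation 2 reversed (C2H4Cl2(l) must end up as a reactant): +166.8 kJ/mol
equation 3 reversed (reverse to put C2H3Cl(g) on the reactant side): -37.3 kJ/mol
equation 4 as written (CH2Cl2(l) already on the product side): -124.2 kJ/mol
Since enthalpy is a state function, ΔH = (-1)·(-166.8) + (-1)·(+37.3) + (1)·(-124.2) = 5.3 kJ/mol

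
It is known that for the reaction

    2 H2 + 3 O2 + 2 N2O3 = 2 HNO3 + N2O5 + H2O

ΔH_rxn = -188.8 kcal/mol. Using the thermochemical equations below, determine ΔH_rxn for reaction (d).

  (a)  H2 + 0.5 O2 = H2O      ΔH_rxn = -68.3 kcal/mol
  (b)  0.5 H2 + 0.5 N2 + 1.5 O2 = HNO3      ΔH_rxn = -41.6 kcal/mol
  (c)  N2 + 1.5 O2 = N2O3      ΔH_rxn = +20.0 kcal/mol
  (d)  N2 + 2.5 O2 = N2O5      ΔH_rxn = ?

(a) as written: -68.3 kcal/mol
(b) × 2: (2)·(-41.6) = -83.2 kcal/mol
(c) reversed and × 2: (-2)·(+20.0) = -40.0 kcal/mol
(d) as written: contributes x
-188.8 = (-68.3) + (-83.2) + (-40.0) + x
x = (-188.8 − (-191.5)) / (1) = 2.7 kcal/mol

ΔH_rxn = 2.7 kcal/mol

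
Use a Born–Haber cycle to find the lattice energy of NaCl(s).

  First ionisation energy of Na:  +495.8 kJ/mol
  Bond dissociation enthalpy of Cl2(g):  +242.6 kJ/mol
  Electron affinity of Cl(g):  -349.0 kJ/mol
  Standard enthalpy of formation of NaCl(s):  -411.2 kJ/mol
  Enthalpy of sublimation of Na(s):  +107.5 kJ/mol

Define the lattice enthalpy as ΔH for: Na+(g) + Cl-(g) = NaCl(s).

ΔHf° = 1·ΔHsub + 1·(ΣIE) + 1/2·D(Cl2) + 1·EA + U
-411.2 = 1·(+107.5) + 1·(+495.8) + 1/2·(+242.6) + 1·(-349.0) + U
U = -411.2 − (+375.6) = -786.8 kJ/mol

U = -786.8 kJ/mol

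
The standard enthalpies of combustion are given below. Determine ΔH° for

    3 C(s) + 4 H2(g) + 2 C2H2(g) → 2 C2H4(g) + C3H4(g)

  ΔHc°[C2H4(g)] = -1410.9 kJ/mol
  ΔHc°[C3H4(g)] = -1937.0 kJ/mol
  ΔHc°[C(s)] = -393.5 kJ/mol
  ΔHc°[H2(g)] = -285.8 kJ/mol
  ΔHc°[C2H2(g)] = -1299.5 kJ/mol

ΔH° = -163.9 kJ/mol

Using ΔH = Σ nΔHc°(reactants) − Σ nΔHc°(products):
= [3·(-393.5) + 4·(-285.8) + 2·(-1299.5)] − [2·(-1410.9) + 1·(-1937.0)]
= -163.9 kJ/mol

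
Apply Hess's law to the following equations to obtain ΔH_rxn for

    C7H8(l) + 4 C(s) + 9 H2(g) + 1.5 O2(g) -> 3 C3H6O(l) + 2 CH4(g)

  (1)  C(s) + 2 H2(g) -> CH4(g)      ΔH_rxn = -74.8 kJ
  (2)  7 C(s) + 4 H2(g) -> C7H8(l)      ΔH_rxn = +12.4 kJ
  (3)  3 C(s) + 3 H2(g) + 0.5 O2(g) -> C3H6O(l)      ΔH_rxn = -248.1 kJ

ΔH_rxn = -906.3 kJ

(1) × 2: (2)·(-74.8) = -149.6 kJ
(2) reversed: -12.4 kJ
(3) × 3: (3)·(-248.1) = -744.3 kJ
ΔH_rxn = (2)·(-74.8) + (-1)·(+12.4) + (3)·(-248.1) = -906.3 kJ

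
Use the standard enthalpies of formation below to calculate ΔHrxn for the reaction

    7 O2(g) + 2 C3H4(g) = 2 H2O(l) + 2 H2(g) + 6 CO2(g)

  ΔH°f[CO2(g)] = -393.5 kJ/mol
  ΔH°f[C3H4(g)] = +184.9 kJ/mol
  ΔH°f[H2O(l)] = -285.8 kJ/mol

ΔHrxn = -3302.4 kJ/mol

Products: 2·(-285.8) + 2·(+0.0) + 6·(-393.5) = -2932.6
Reactants: 7·(+0.0) + 2·(+184.9) = +369.8
ΔHrxn = (-2932.6) − (+369.8) = -3302.4 kJ/mol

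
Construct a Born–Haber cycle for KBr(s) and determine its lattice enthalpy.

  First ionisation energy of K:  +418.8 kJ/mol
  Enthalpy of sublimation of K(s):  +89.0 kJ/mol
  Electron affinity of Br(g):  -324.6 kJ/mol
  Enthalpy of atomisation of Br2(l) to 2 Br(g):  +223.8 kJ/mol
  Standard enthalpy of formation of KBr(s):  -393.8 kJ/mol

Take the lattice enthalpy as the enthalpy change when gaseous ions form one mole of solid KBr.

U = -688.9 kJ/mol

ΔHf° = 1·ΔHsub + 1·(ΣIE) + 1/2·D(Br2) + 1·EA + U
-393.8 = 1·(+89.0) + 1·(+418.8) + 1/2·(+223.8) + 1·(-324.6) + U
U = -393.8 − (+295.1) = -688.9 kJ/mol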